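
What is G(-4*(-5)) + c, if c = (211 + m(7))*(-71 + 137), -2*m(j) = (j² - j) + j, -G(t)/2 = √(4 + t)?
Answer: 12309 - 4*√6 ≈ 12299.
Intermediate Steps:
G(t) = -2*√(4 + t)
m(j) = -j²/2 (m(j) = -((j² - j) + j)/2 = -j²/2)
c = 12309 (c = (211 - ½*7²)*(-71 + 137) = (211 - ½*49)*66 = (211 - 49/2)*66 = (373/2)*66 = 12309)
G(-4*(-5)) + c = -2*√(4 - 4*(-5)) + 12309 = -2*√(4 + 20) + 12309 = -4*√6 + 12309 = 12309 - 4*√6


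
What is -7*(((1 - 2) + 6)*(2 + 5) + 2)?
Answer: -259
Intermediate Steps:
-7*(((1 - 2) + 6)*(2 + 5) + 2) = -7*((-1 + 6)*7 + 2) = -7*(5*7 + 2) = -7*(35 + 2) = -7*37 = -259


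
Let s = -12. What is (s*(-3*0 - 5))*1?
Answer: 60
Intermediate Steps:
(s*(-3*0 - 5))*1 = -12*(-3*0 - 5)*1 = -12*(0 - 5)*1 = -12*(-5)*1 = 60*1 = 60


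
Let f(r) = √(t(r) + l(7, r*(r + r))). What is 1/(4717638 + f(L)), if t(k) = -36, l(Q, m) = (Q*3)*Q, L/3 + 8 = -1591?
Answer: 1572546/7418702766311 - √111/22256108298933 ≈ 2.1197e-7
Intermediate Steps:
L = -4797 (L = -24 + 3*(-1591) = -24 - 4773 = -4797)
l(Q, m) = 3*Q² (l(Q, m) = (3*Q)*Q = 3*Q²)
f(r) = √111 (f(r) = √(-36 + 3*7²) = √(-36 + 3*49) = √(-36 + 147) = √111)
1/(4717638 + f(L)) = 1/(4717638 + √111)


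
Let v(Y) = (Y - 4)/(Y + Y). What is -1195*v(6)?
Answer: -1195/6 ≈ -199.17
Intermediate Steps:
v(Y) = (-4 + Y)/(2*Y) (v(Y) = (-4 + Y)/((2*Y)) = (-4 + Y)*(1/(2*Y)) = (-4 + Y)/(2*Y))
-1195*v(6) = -1195*(-4 + 6)/(2*6) = -1195*2/(2*6) = -1195*⅙ = -1195/6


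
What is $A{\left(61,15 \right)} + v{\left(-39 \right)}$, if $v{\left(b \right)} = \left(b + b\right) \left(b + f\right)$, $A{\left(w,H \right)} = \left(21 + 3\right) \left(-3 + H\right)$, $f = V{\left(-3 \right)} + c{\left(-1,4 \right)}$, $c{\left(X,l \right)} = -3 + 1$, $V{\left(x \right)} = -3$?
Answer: $3720$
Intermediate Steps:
$c{\left(X,l \right)} = -2$
$f = -5$ ($f = -3 - 2 = -5$)
$A{\left(w,H \right)} = -72 + 24 H$ ($A{\left(w,H \right)} = 24 \left(-3 + H\right) = -72 + 24 H$)
$v{\left(b \right)} = 2 b \left(-5 + b\right)$ ($v{\left(b \right)} = \left(b + b\right) \left(b - 5\right) = 2 b \left(-5 + b\right)$)
$A{\left(61,15 \right)} + v{\left(-39 \right)} = \left(-72 + 24 \cdot 15\right) + 2 \left(-39\right) \left(-5 - 39\right) = \left(-72 + 360\right) + 2 \left(-39\right) \left(-44\right) = 288 + 3432 = 3720$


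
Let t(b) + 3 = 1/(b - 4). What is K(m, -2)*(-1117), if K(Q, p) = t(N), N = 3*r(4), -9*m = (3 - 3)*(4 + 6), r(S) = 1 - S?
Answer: 44680/13 ≈ 3436.9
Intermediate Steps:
m = 0 (m = -(3 - 3)*(4 + 6)/9 = -0*10 = -⅑*0 = 0)
N = -9 (N = 3*(1 - 1*4) = 3*(1 - 4) = 3*(-3) = -9)
t(b) = -3 + 1/(-4 + b) (t(b) = -3 + 1/(b - 4) = -3 + 1/(-4 + b))
K(Q, p) = -40/13 (K(Q, p) = (13 - 3*(-9))/(-4 - 9) = (13 + 27)/(-13) = -1/13*40 = -40/13)
K(m, -2)*(-1117) = -40/13*(-1117) = 44680/13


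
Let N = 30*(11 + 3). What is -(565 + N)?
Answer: -985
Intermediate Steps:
N = 420 (N = 30*14 = 420)
-(565 + N) = -(565 + 420) = -1*985 = -985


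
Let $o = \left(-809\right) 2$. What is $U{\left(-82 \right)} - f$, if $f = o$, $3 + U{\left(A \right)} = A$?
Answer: $1533$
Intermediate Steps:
$U{\left(A \right)} = -3 + A$
$o = -1618$
$f = -1618$
$U{\left(-82 \right)} - f = \left(-3 - 82\right) - -1618 = -85 + 1618 = 1533$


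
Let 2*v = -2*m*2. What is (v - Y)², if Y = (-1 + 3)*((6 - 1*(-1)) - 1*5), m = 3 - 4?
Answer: 4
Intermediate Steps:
m = -1
Y = 4 (Y = 2*((6 + 1) - 5) = 2*(7 - 5) = 2*2 = 4)
v = 2 (v = (-2*(-1)*2)/2 = (2*2)/2 = (½)*4 = 2)
(v - Y)² = (2 - 1*4)² = (2 - 4)² = (-2)² = 4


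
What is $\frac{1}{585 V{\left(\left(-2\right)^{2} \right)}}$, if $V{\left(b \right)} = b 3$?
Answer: $\frac{1}{7020} \approx 0.00014245$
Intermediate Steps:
$V{\left(b \right)} = 3 b$
$\frac{1}{585 V{\left(\left(-2\right)^{2} \right)}} = \frac{1}{585 \cdot 3 \left(-2\right)^{2}} = \frac{1}{585 \cdot 3 \cdot 4} = \frac{1}{585 \cdot 12} = \frac{1}{7020}$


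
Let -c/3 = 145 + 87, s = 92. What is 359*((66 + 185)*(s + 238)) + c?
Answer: 29735274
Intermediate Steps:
c = -696 (c = -3*(145 + 87) = -3*232 = -696)
359*((66 + 185)*(s + 238)) + c = 359*((66 + 185)*(92 + 238)) - 696 = 359*(251*330) - 696 = 359*82830 - 696 = 29735970 - 696 = 29735274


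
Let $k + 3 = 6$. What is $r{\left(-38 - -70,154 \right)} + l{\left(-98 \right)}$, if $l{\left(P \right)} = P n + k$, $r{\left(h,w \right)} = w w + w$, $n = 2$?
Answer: $23677$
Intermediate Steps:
$k = 3$ ($k = -3 + 6 = 3$)
$r{\left(h,w \right)} = w + w^{2}$ ($r{\left(h,w \right)} = w^{2} + w = w + w^{2}$)
$l{\left(P \right)} = 3 + 2 P$ ($l{\left(P \right)} = P 2 + 3 = 2 P + 3 = 3 + 2 P$)
$r{\left(-38 - -70,154 \right)} + l{\left(-98 \right)} = 154 \left(1 + 154\right) + \left(3 + 2 \left(-98\right)\right) = 154 \cdot 155 + \left(3 - 196\right) = 23870 - 193 = 23677$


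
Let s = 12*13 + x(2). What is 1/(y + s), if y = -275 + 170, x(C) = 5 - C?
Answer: 1/54 ≈ 0.018519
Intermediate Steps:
s = 159 (s = 12*13 + (5 - 1*2) = 156 + (5 - 2) = 156 + 3 = 159)
y = -105
1/(y + s) = 1/(-105 + 159) = 1/54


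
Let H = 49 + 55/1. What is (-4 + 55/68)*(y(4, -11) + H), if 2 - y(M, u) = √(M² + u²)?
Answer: -11501/34 + 217*√137/68 ≈ -300.91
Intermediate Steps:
y(M, u) = 2 - √(M² + u²)
H = 104 (H = 49 + 55*1 = 49 + 55 = 104)
(-4 + 55/68)*(y(4, -11) + H) = (-4 + 55/68)*((2 - √(4² + (-11)²)) + 104) = (-4 + 55*(1/68))*((2 - √(16 + 121)) + 104) = (-4 + 55/68)*((2 - √137) + 104) = -217*(106 - √137)/68 = -11501/34 + 217*√137/68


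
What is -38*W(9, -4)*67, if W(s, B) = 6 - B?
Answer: -25460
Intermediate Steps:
-38*W(9, -4)*67 = -38*(6 - 1*(-4))*67 = -38*(6 + 4)*67 = -38*10*67 = -380*67 = -25460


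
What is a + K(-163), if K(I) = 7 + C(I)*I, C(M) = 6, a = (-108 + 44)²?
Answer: 3125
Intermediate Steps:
a = 4096 (a = (-64)² = 4096)
K(I) = 7 + 6*I
a + K(-163) = 4096 + (7 + 6*(-163)) = 4096 + (7 - 978) = 4096 - 971 = 3125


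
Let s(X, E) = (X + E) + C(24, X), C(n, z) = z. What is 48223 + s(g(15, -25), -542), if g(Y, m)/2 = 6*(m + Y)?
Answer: 47441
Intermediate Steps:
g(Y, m) = 12*Y + 12*m (g(Y, m) = 2*(6*(m + Y)) = 2*(6*(Y + m)) = 2*(6*Y + 6*m) = 12*Y + 12*m)
s(X, E) = E + 2*X (s(X, E) = (X + E) + X = (E + X) + X = E + 2*X)
48223 + s(g(15, -25), -542) = 48223 + (-542 + 2*(12*15 + 12*(-25))) = 48223 + (-542 + 2*(180 - 300)) = 48223 + (-542 + 2*(-120)) = 48223 + (-542 - 240) = 48223 - 782 = 47441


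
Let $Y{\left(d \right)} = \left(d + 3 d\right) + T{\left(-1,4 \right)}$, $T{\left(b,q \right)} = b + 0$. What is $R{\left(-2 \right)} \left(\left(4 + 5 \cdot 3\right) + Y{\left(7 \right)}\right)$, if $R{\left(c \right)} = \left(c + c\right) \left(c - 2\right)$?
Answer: $736$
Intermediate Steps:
$T{\left(b,q \right)} = b$
$R{\left(c \right)} = 2 c \left(-2 + c\right)$
$Y{\left(d \right)} = -1 + 4 d$ ($Y{\left(d \right)} = \left(d + 3 d\right) - 1 = 4 d - 1 = -1 + 4 d$)
$R{\left(-2 \right)} \left(\left(4 + 5 \cdot 3\right) + Y{\left(7 \right)}\right) = 2 \left(-2\right) \left(-2 - 2\right) \left(\left(4 + 5 \cdot 3\right) + \left(-1 + 4 \cdot 7\right)\right) = 2 \left(-2\right) \left(-4\right) \left(\left(4 + 15\right) + \left(-1 + 28\right)\right) = 16 \left(19 + 27\right) = 16 \cdot 46 = 736$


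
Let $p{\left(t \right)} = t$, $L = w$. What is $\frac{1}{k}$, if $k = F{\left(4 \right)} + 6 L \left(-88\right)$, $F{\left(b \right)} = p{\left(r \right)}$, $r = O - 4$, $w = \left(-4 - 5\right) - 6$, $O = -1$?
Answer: $\frac{1}{7915} \approx 0.00012634$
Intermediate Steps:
$w = -15$ ($w = -9 - 6 = -15$)
$L = -15$
$r = -5$ ($r = -1 - 4 = -5$)
$F{\left(b \right)} = -5$
$k = 7915$ ($k = -5 + 6 \left(-15\right) \left(-88\right) = -5 - -7920 = -5 + 7920 = 7915$)
$\frac{1}{k} = \frac{1}{7915}$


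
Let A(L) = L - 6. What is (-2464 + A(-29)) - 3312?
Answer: -5811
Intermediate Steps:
A(L) = -6 + L
(-2464 + A(-29)) - 3312 = (-2464 + (-6 - 29)) - 3312 = (-2464 - 35) - 3312 = -2499 - 3312 = -5811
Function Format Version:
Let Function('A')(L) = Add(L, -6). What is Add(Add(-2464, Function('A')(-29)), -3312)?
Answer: -5811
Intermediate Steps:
Function('A')(L) = Add(-6, L)
Add(Add(-2464, Function('A')(-29)), -3312) = Add(Add(-2464, Add(-6, -29)), -3312) = Add(Add(-2464, -35), -3312) = Add(-2499, -3312) = -5811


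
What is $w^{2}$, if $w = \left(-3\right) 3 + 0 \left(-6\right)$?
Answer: $81$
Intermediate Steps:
$w = -9$ ($w = -9 + 0 = -9$)
$w^{2} = \left(-9\right)^{2} = 81$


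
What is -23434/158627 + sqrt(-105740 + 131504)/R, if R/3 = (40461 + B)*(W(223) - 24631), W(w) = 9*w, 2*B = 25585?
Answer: -23434/158627 - sqrt(6441)/1807210776 ≈ -0.14773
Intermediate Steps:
B = 25585/2 (B = (1/2)*25585 = 25585/2 ≈ 12793.)
R = -3614421552 (R = 3*((40461 + 25585/2)*(9*223 - 24631)) = 3*(106507*(2007 - 24631)/2) = 3*((106507/2)*(-22624)) = 3*(-1204807184) = -3614421552)
-23434/158627 + sqrt(-105740 + 131504)/R = -23434/158627 + sqrt(-105740 + 131504)/(-3614421552) = -23434*1/158627 + sqrt(25764)*(-1/3614421552) = -23434/158627 + (2*sqrt(6441))*(-1/3614421552) = -23434/158627 - sqrt(6441)/1807210776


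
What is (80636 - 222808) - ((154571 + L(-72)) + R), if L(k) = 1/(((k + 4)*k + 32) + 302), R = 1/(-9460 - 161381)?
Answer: -265139404779101/893498430 ≈ -2.9674e+5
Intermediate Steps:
R = -1/170841 (R = 1/(-170841) = -1/170841 ≈ -5.8534e-6)
L(k) = 1/(334 + k*(4 + k)) (L(k) = 1/(((4 + k)*k + 32) + 302) = 1/((k*(4 + k) + 32) + 302) = 1/((32 + k*(4 + k)) + 302) = 1/(334 + k*(4 + k)))
(80636 - 222808) - ((154571 + L(-72)) + R) = (80636 - 222808) - ((154571 + 1/(334 + (-72)**2 + 4*(-72))) - 1/170841) = -142172 - ((154571 + 1/(334 + 5184 - 288)) - 1/170841) = -142172 - ((154571 + 1/5230) - 1/170841) = -142172 - (808406331/5230 - 1/170841) = -142172 - 1*138108945989141/893498430 = -142172 - 138108945989141/893498430 = -265139404779101/893498430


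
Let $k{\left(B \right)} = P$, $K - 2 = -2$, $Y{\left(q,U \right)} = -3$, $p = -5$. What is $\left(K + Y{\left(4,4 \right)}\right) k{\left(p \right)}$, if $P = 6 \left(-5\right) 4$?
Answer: $360$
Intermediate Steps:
$P = -120$ ($P = \left(-30\right) 4 = -120$)
$K = 0$ ($K = 2 - 2 = 0$)
$k{\left(B \right)} = -120$
$\left(K + Y{\left(4,4 \right)}\right) k{\left(p \right)} = \left(0 - 3\right) \left(-120\right) = \left(-3\right) \left(-120\right) = 360$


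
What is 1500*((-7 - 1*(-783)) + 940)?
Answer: 2574000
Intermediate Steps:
1500*((-7 - 1*(-783)) + 940) = 1500*((-7 + 783) + 940) = 1500*(776 + 940) = 1500*1716 = 2574000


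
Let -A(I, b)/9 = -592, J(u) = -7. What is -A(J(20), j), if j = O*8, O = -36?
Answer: -5328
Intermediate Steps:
j = -288 (j = -36*8 = -288)
A(I, b) = 5328 (A(I, b) = -9*(-592) = 5328)
-A(J(20), j) = -1*5328 = -5328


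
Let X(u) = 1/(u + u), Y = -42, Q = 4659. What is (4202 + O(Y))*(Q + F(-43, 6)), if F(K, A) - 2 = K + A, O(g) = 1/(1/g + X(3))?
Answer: 19462416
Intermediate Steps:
X(u) = 1/(2*u)
O(g) = 1/(⅙ + 1/g) (O(g) = 1/(1/g + (½)/3) = 1/(1/g + (½)*(⅓)) = 1/(1/g + ⅙) = 1/(⅙ + 1/g))
F(K, A) = 2 + A + K (F(K, A) = 2 + (K + A) = 2 + (A + K) = 2 + A + K)
(4202 + O(Y))*(Q + F(-43, 6)) = (4202 + 6*(-42)/(6 - 42))*(4659 + (2 + 6 - 43)) = (4202 + 6*(-42)/(-36))*(4659 - 35) = (4202 + 6*(-42)*(-1/36))*4624 = (4202 + 7)*4624 = 4209*4624 = 19462416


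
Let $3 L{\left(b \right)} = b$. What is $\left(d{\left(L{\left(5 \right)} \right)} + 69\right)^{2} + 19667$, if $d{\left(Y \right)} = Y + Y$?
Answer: $\frac{224092}{9} \approx 24899.0$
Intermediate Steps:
$L{\left(b \right)} = \frac{b}{3}$
$d{\left(Y \right)} = 2 Y$
$\left(d{\left(L{\left(5 \right)} \right)} + 69\right)^{2} + 19667 = \left(2 \cdot \frac{1}{3} \cdot 5 + 69\right)^{2} + 19667 = \left(2 \cdot \frac{5}{3} + 69\right)^{2} + 19667 = \left(\frac{10}{3} + 69\right)^{2} + 19667 = \left(\frac{217}{3}\right)^{2} + 19667 = \frac{47089}{9} + 19667 = \frac{224092}{9}$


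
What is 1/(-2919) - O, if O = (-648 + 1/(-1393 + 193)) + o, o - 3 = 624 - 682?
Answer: 273607791/389200 ≈ 703.00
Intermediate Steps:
o = -55 (o = 3 + (624 - 682) = 3 - 58 = -55)
O = -843601/1200 (O = (-648 + 1/(-1393 + 193)) - 55 = (-648 + 1/(-1200)) - 55 = (-648 - 1/1200) - 55 = -777601/1200 - 55 = -843601/1200 ≈ -703.00)
1/(-2919) - O = 1/(-2919) - 1*(-843601/1200) = -1/2919 + 843601/1200 = 273607791/389200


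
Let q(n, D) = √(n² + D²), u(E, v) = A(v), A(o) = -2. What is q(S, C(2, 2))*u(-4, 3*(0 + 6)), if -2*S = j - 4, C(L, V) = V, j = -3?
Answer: -√65 ≈ -8.0623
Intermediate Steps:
u(E, v) = -2
S = 7/2 (S = -(-3 - 4)/2 = -½*(-7) = 7/2 ≈ 3.5000)
q(n, D) = √(D² + n²)
q(S, C(2, 2))*u(-4, 3*(0 + 6)) = √(2² + (7/2)²)*(-2) = √(4 + 49/4)*(-2) = √(65/4)*(-2) = (√65/2)*(-2) = -√65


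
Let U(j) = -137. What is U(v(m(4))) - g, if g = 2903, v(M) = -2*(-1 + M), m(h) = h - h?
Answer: -3040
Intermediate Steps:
m(h) = 0
v(M) = 2 - 2*M
U(v(m(4))) - g = -137 - 1*2903 = -137 - 2903 = -3040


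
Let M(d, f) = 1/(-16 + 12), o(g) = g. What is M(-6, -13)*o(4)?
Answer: -1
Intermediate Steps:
M(d, f) = -1/4 (M(d, f) = 1/(-4) = -1/4)
M(-6, -13)*o(4) = -1/4*4 = -1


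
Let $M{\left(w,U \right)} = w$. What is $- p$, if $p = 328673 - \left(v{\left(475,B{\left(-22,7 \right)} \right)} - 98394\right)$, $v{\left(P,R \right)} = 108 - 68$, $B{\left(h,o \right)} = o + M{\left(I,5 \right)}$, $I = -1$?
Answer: $-427027$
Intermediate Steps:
$B{\left(h,o \right)} = -1 + o$ ($B{\left(h,o \right)} = o - 1 = -1 + o$)
$v{\left(P,R \right)} = 40$ ($v{\left(P,R \right)} = 108 - 68 = 40$)
$p = 427027$ ($p = 328673 - \left(40 - 98394\right) = 328673 - -98354 = 328673 + 98354 = 427027$)
$- p = \left(-1\right) 427027 = -427027$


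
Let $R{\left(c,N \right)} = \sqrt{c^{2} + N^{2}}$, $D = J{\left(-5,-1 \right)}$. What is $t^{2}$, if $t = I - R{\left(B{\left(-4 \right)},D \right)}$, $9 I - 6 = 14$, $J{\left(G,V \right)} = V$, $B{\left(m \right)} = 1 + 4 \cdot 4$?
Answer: $\frac{23890}{81} - \frac{40 \sqrt{290}}{9} \approx 219.25$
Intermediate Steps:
$B{\left(m \right)} = 17$ ($B{\left(m \right)} = 1 + 16 = 17$)
$D = -1$
$I = \frac{20}{9}$ ($I = \frac{2}{3} + \frac{1}{9} \cdot 14 = \frac{2}{3} + \frac{14}{9} = \frac{20}{9} \approx 2.2222$)
$R{\left(c,N \right)} = \sqrt{N^{2} + c^{2}}$
$t = \frac{20}{9} - \sqrt{290}$ ($t = \frac{20}{9} - \sqrt{\left(-1\right)^{2} + 17^{2}} = \frac{20}{9} - \sqrt{1 + 289} = \frac{20}{9} - \sqrt{290} \approx -14.807$)
$t^{2} = \left(\frac{20}{9} - \sqrt{290}\right)^{2}$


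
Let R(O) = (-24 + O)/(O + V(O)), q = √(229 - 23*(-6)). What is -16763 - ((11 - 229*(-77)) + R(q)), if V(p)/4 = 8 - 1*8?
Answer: -34408 + 24*√367/367 ≈ -34407.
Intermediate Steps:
V(p) = 0 (V(p) = 4*(8 - 1*8) = 4*(8 - 8) = 4*0 = 0)
q = √367 (q = √(229 + 138) = √367 ≈ 19.157)
R(O) = (-24 + O)/O (R(O) = (-24 + O)/(O + 0) = (-24 + O)/O)
-16763 - ((11 - 229*(-77)) + R(q)) = -16763 - ((11 - 229*(-77)) + (-24 + √367)/(√367)) = -16763 - ((11 + 17633) + (√367/367)*(-24 + √367)) = -16763 - (17644 + √367*(-24 + √367)/367) = -16763 + (-17644 - √367*(-24 + √367)/367) = -34407 - √367*(-24 + √367)/367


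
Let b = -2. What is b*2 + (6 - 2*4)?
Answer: -6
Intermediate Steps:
b*2 + (6 - 2*4) = -2*2 + (6 - 2*4) = -4 + (6 - 8) = -4 - 2 = -6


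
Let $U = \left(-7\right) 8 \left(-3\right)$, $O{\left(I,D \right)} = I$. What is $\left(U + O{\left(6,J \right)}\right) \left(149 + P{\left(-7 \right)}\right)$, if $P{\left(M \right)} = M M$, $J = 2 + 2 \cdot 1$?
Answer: $34452$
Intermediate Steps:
$J = 4$ ($J = 2 + 2 = 4$)
$U = 168$ ($U = \left(-56\right) \left(-3\right) = 168$)
$P{\left(M \right)} = M^{2}$
$\left(U + O{\left(6,J \right)}\right) \left(149 + P{\left(-7 \right)}\right) = \left(168 + 6\right) \left(149 + \left(-7\right)^{2}\right) = 174 \left(149 + 49\right) = 174 \cdot 198 = 34452$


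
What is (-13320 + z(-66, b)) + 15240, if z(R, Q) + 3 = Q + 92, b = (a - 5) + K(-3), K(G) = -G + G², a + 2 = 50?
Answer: 2064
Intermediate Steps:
a = 48 (a = -2 + 50 = 48)
K(G) = G² - G
b = 55 (b = (48 - 5) - 3*(-1 - 3) = 43 - 3*(-4) = 43 + 12 = 55)
z(R, Q) = 89 + Q (z(R, Q) = -3 + (Q + 92) = -3 + (92 + Q) = 89 + Q)
(-13320 + z(-66, b)) + 15240 = (-13320 + (89 + 55)) + 15240 = (-13320 + 144) + 15240 = -13176 + 15240 = 2064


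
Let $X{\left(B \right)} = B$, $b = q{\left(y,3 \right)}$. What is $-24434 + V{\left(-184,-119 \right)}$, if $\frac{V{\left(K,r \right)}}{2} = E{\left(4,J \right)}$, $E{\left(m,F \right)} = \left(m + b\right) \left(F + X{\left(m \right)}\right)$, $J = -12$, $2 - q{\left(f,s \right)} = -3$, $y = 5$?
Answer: $-24578$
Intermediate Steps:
$q{\left(f,s \right)} = 5$ ($q{\left(f,s \right)} = 2 - -3 = 2 + 3 = 5$)
$b = 5$
$E{\left(m,F \right)} = \left(5 + m\right) \left(F + m\right)$ ($E{\left(m,F \right)} = \left(m + 5\right) \left(F + m\right) = \left(5 + m\right) \left(F + m\right)$)
$V{\left(K,r \right)} = -144$ ($V{\left(K,r \right)} = 2 \left(4^{2} + 5 \left(-12\right) + 5 \cdot 4 - 48\right) = 2 \left(16 - 60 + 20 - 48\right) = 2 \left(-72\right) = -144$)
$-24434 + V{\left(-184,-119 \right)} = -24434 - 144 = -24578$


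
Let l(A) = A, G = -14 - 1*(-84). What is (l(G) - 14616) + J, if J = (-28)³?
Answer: -36498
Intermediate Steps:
G = 70 (G = -14 + 84 = 70)
J = -21952
(l(G) - 14616) + J = (70 - 14616) - 21952 = -14546 - 21952 = -36498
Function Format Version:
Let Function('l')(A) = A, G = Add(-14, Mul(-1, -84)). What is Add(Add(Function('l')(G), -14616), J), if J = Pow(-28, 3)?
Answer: -36498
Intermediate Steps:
G = 70 (G = Add(-14, 84) = 70)
J = -21952
Add(Add(Function('l')(G), -14616), J) = Add(Add(70, -14616), -21952) = Add(-14546, -21952) = -36498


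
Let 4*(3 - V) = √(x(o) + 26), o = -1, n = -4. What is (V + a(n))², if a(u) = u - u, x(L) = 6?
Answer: (3 - √2)² ≈ 2.5147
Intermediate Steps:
V = 3 - √2 (V = 3 - √(6 + 26)/4 = 3 - √2 ≈ 1.5858)
a(u) = 0
(V + a(n))² = ((3 - √2) + 0)² = (3 - √2)²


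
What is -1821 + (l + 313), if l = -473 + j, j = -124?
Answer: -2105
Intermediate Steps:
l = -597 (l = -473 - 124 = -597)
-1821 + (l + 313) = -1821 + (-597 + 313) = -1821 - 284 = -2105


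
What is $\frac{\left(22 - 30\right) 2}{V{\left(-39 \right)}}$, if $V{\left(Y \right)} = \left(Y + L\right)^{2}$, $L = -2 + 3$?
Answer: $- \frac{4}{361} \approx -0.01108$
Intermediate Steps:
$L = 1$
$V{\left(Y \right)} = \left(1 + Y\right)^{2}$ ($V{\left(Y \right)} = \left(Y + 1\right)^{2} = \left(1 + Y\right)^{2}$)
$\frac{\left(22 - 30\right) 2}{V{\left(-39 \right)}} = \frac{\left(22 - 30\right) 2}{\left(1 - 39\right)^{2}} = \frac{\left(-8\right) 2}{\left(-38\right)^{2}} = - \frac{16}{1444} = \left(-16\right) \frac{1}{1444} = - \frac{4}{361}$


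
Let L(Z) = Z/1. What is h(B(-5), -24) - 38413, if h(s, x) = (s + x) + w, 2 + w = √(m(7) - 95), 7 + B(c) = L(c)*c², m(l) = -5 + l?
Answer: -38571 + I*√93 ≈ -38571.0 + 9.6436*I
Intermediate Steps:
L(Z) = Z (L(Z) = Z*1 = Z)
B(c) = -7 + c³ (B(c) = -7 + c*c² = -7 + c³)
w = -2 + I*√93 (w = -2 + √((-5 + 7) - 95) = -2 + √(2 - 95) = -2 + √(-93) = -2 + I*√93 ≈ -2.0 + 9.6436*I)
h(s, x) = -2 + s + x + I*√93 (h(s, x) = (s + x) + (-2 + I*√93) = -2 + s + x + I*√93)
h(B(-5), -24) - 38413 = (-2 + (-7 + (-5)³) - 24 + I*√93) - 38413 = (-2 + (-7 - 125) - 24 + I*√93) - 38413 = (-2 - 132 - 24 + I*√93) - 38413 = (-158 + I*√93) - 38413 = -38571 + I*√93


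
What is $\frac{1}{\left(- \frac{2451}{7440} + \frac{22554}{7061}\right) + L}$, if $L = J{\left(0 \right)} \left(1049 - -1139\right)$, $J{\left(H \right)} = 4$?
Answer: $\frac{17511280}{153308887643} \approx 0.00011422$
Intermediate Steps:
$L = 8752$ ($L = 4 \left(1049 - -1139\right) = 4 \left(1049 + 1139\right) = 4 \cdot 2188 = 8752$)
$\frac{1}{\left(- \frac{2451}{7440} + \frac{22554}{7061}\right) + L} = \frac{1}{\left(- \frac{2451}{7440} + \frac{22554}{7061}\right) + 8752} = \frac{1}{\left(\left(-2451\right) \frac{1}{7440} + 22554 \cdot \frac{1}{7061}\right) + 8752} = \frac{1}{\left(- \frac{817}{2480} + \frac{22554}{7061}\right) + 8752} = \frac{1}{\frac{50165083}{17511280} + 8752} = \frac{1}{\frac{153308887643}{17511280}} = \frac{17511280}{153308887643}$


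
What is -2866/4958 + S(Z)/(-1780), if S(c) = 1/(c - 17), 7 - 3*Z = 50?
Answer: -239762123/414786280 ≈ -0.57804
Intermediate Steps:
Z = -43/3 (Z = 7/3 - ⅓*50 = 7/3 - 50/3 = -43/3 ≈ -14.333)
S(c) = 1/(-17 + c)
-2866/4958 + S(Z)/(-1780) = -2866/4958 + 1/(-17 - 43/3*(-1780)) = -2866*1/4958 - 1/1780/(-94/3) = -1433/2479 - 3/94*(-1/1780) = -1433/2479 + 3/167320 = -239762123/414786280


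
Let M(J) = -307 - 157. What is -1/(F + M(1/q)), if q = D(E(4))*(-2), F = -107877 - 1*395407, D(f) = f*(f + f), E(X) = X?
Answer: 1/503748 ≈ 1.9851e-6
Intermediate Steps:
D(f) = 2*f**2 (D(f) = f*(2*f) = 2*f**2)
F = -503284 (F = -107877 - 395407 = -503284)
q = -64 (q = (2*4**2)*(-2) = (2*16)*(-2) = 32*(-2) = -64)
M(J) = -464
-1/(F + M(1/q)) = -1/(-503284 - 464) = -1/(-503748) = -1*(-1/503748) = 1/503748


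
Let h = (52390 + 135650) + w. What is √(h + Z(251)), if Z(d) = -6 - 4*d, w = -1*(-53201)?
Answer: √240231 ≈ 490.13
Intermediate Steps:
w = 53201
h = 241241 (h = (52390 + 135650) + 53201 = 188040 + 53201 = 241241)
√(h + Z(251)) = √(241241 + (-6 - 4*251)) = √(241241 + (-6 - 1004)) = √(241241 - 1010) = √240231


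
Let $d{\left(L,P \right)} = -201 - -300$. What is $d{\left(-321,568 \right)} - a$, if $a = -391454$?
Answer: $391553$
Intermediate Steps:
$d{\left(L,P \right)} = 99$ ($d{\left(L,P \right)} = -201 + 300 = 99$)
$d{\left(-321,568 \right)} - a = 99 - -391454 = 99 + 391454 = 391553$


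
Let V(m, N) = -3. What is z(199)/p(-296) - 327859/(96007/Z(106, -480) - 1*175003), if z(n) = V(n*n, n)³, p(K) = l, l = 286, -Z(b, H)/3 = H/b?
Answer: 64248052977/34581343654 ≈ 1.8579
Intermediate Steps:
Z(b, H) = -3*H/b
p(K) = 286
z(n) = -27 (z(n) = (-3)³ = -27)
z(199)/p(-296) - 327859/(96007/Z(106, -480) - 1*175003) = -27/286 - 327859/(96007/((-3*(-480)/106)) - 1*175003) = -27*1/286 - 327859/(96007/((-3*(-480)*1/106)) - 175003) = -27/286 - 327859/(96007/(720/53) - 175003) = -27/286 - 327859/(96007*(53/720) - 175003) = -27/286 - 327859/(5088371/720 - 175003) = -27/286 - 327859/(-120913789/720) = -27/286 - 327859*(-720/120913789) = -27/286 + 236058480/120913789 = 64248052977/34581343654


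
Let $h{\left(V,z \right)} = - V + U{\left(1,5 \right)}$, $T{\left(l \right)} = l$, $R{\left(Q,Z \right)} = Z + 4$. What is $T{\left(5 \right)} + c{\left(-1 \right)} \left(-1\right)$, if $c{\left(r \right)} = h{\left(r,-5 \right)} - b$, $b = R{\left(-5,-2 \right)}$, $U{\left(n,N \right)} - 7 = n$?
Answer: $-2$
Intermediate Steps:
$U{\left(n,N \right)} = 7 + n$
$R{\left(Q,Z \right)} = 4 + Z$
$h{\left(V,z \right)} = 8 - V$ ($h{\left(V,z \right)} = - V + \left(7 + 1\right) = - V + 8 = 8 - V$)
$b = 2$ ($b = 4 - 2 = 2$)
$c{\left(r \right)} = 6 - r$ ($c{\left(r \right)} = \left(8 - r\right) - 2 = 6 - r$)
$T{\left(5 \right)} + c{\left(-1 \right)} \left(-1\right) = 5 + \left(6 - -1\right) \left(-1\right) = 5 + \left(6 + 1\right) \left(-1\right) = 5 + 7 \left(-1\right) = 5 - 7 = -2$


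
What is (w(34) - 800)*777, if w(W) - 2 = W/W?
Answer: -619269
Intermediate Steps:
w(W) = 3 (w(W) = 2 + W/W = 2 + 1 = 3)
(w(34) - 800)*777 = (3 - 800)*777 = -797*777 = -619269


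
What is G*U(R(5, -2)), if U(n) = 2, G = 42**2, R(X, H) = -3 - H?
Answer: 3528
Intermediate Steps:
G = 1764
G*U(R(5, -2)) = 1764*2 = 3528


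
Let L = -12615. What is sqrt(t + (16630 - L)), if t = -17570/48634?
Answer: 2*sqrt(4323209273990)/24317 ≈ 171.01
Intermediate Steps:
t = -8785/24317 (t = -17570*1/48634 = -8785/24317 ≈ -0.36127)
sqrt(t + (16630 - L)) = sqrt(-8785/24317 + (16630 - 1*(-12615))) = sqrt(-8785/24317 + (16630 + 12615)) = sqrt(-8785/24317 + 29245) = sqrt(711141880/24317) = 2*sqrt(4323209273990)/24317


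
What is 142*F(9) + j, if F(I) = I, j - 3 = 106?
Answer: 1387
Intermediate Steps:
j = 109 (j = 3 + 106 = 109)
142*F(9) + j = 142*9 + 109 = 1278 + 109 = 1387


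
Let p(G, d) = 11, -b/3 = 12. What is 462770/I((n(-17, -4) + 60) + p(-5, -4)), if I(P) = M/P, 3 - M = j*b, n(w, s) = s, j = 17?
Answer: 6201118/123 ≈ 50416.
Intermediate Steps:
b = -36 (b = -3*12 = -36)
M = 615 (M = 3 - 17*(-36) = 3 - 1*(-612) = 3 + 612 = 615)
I(P) = 615/P
462770/I((n(-17, -4) + 60) + p(-5, -4)) = 462770/((615/((-4 + 60) + 11))) = 462770/((615/(56 + 11))) = 462770/((615/67)) = 462770/((615*(1/67))) = 462770/(615/67) = 462770*(67/615) = 6201118/123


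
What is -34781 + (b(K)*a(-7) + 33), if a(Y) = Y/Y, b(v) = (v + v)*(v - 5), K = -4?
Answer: -34676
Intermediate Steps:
b(v) = 2*v*(-5 + v) (b(v) = (2*v)*(-5 + v) = 2*v*(-5 + v))
a(Y) = 1
-34781 + (b(K)*a(-7) + 33) = -34781 + ((2*(-4)*(-5 - 4))*1 + 33) = -34781 + ((2*(-4)*(-9))*1 + 33) = -34781 + (72*1 + 33) = -34781 + (72 + 33) = -34781 + 105 = -34676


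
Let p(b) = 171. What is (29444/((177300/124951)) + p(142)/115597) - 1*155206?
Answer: -688928246663908/5123837025 ≈ -1.3446e+5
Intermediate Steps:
(29444/((177300/124951)) + p(142)/115597) - 1*155206 = (29444/((177300/124951)) + 171/115597) - 1*155206 = (29444/((177300*(1/124951))) + 171*(1/115597)) - 155206 = (29444/(177300/124951) + 171/115597) - 155206 = (29444*(124951/177300) + 171/115597) - 155206 = (919764311/44325 + 171/115597) - 155206 = 106322002638242/5123837025 - 155206 = -688928246663908/5123837025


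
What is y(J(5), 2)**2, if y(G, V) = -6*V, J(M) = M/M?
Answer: 144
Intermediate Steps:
J(M) = 1
y(J(5), 2)**2 = (-6*2)**2 = (-12)**2 = 144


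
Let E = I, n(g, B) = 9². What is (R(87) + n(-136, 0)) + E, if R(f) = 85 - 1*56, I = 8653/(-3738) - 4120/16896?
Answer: 141368659/1315776 ≈ 107.44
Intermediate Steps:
I = -3366701/1315776 (I = 8653*(-1/3738) - 4120*1/16896 = -8653/3738 - 515/2112 = -3366701/1315776 ≈ -2.5587)
n(g, B) = 81
R(f) = 29 (R(f) = 85 - 56 = 29)
E = -3366701/1315776 ≈ -2.5587
(R(87) + n(-136, 0)) + E = (29 + 81) - 3366701/1315776 = 110 - 3366701/1315776 = 141368659/1315776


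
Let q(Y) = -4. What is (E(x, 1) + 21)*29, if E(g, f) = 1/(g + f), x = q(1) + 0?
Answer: 1798/3 ≈ 599.33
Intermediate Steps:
x = -4 (x = -4 + 0 = -4)
E(g, f) = 1/(f + g)
(E(x, 1) + 21)*29 = (1/(1 - 4) + 21)*29 = (1/(-3) + 21)*29 = (-⅓ + 21)*29 = (62/3)*29 = 1798/3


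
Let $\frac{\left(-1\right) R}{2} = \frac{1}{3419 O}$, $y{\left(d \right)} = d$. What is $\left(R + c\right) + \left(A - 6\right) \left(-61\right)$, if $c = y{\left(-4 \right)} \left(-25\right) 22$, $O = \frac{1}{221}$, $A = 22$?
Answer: $\frac{321878}{263} \approx 1223.9$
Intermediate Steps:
$O = \frac{1}{221} \approx 0.0045249$
$c = 2200$ ($c = \left(-4\right) \left(-25\right) 22 = 100 \cdot 22 = 2200$)
$R = - \frac{34}{263}$ ($R = - 2 \frac{\frac{1}{\frac{1}{221}}}{3419} = - 2 \cdot \frac{1}{3419} \cdot 221 = \left(-2\right) \frac{17}{263} = - \frac{34}{263} \approx -0.12928$)
$\left(R + c\right) + \left(A - 6\right) \left(-61\right) = \left(- \frac{34}{263} + 2200\right) + \left(22 - 6\right) \left(-61\right) = \frac{578566}{263} + 16 \left(-61\right) = \frac{578566}{263} - 976 = \frac{321878}{263}$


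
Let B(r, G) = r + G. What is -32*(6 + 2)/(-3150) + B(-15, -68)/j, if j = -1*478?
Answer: 191909/752850 ≈ 0.25491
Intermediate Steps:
j = -478
B(r, G) = G + r
-32*(6 + 2)/(-3150) + B(-15, -68)/j = -32*(6 + 2)/(-3150) + (-68 - 15)/(-478) = -32*8*(-1/3150) - 83*(-1/478) = -256*(-1/3150) + 83/478 = 128/1575 + 83/478 = 191909/752850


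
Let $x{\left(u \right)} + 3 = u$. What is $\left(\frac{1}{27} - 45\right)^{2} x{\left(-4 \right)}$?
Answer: $- \frac{10316572}{729} \approx -14152.0$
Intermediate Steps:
$x{\left(u \right)} = -3 + u$
$\left(\frac{1}{27} - 45\right)^{2} x{\left(-4 \right)} = \left(\frac{1}{27} - 45\right)^{2} \left(-3 - 4\right) = \left(\frac{1}{27} - 45\right)^{2} \left(-7\right) = \left(- \frac{1214}{27}\right)^{2} \left(-7\right) = \frac{1473796}{729} \left(-7\right) = - \frac{10316572}{729}$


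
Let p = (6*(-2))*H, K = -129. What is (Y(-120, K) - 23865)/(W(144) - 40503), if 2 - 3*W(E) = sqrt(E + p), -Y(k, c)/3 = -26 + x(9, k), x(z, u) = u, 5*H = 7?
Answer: 42698167335/73819754609 - 140562*sqrt(795)/73819754609 ≈ 0.57836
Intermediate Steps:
H = 7/5 (H = (1/5)*7 = 7/5 ≈ 1.4000)
Y(k, c) = 78 - 3*k (Y(k, c) = -3*(-26 + k) = 78 - 3*k)
p = -84/5 (p = (6*(-2))*(7/5) = -12*7/5 = -84/5 ≈ -16.800)
W(E) = 2/3 - sqrt(-84/5 + E)/3 (W(E) = 2/3 - sqrt(E - 84/5)/3 = 2/3 - sqrt(-84/5 + E)/3)
(Y(-120, K) - 23865)/(W(144) - 40503) = ((78 - 3*(-120)) - 23865)/((2/3 - sqrt(-420 + 25*144)/15) - 40503) = ((78 + 360) - 23865)/((2/3 - sqrt(-420 + 3600)/15) - 40503) = (438 - 23865)/((2/3 - 2*sqrt(795)/15) - 40503) = -23427/((2/3 - 2*sqrt(795)/15) - 40503) = -23427/(-121507/3 - 2*sqrt(795)/15)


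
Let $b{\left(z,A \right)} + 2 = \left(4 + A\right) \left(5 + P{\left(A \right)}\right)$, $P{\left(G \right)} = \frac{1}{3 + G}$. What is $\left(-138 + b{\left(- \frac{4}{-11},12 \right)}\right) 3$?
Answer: $- \frac{884}{5} \approx -176.8$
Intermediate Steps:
$b{\left(z,A \right)} = -2 + \left(4 + A\right) \left(5 + \frac{1}{3 + A}\right)$
$\left(-138 + b{\left(- \frac{4}{-11},12 \right)}\right) 3 = \left(-138 + \frac{58 + 5 \cdot 12^{2} + 34 \cdot 12}{3 + 12}\right) 3 = \left(-138 + \frac{58 + 5 \cdot 144 + 408}{15}\right) 3 = \left(-138 + \frac{58 + 720 + 408}{15}\right) 3 = \left(-138 + \frac{1}{15} \cdot 1186\right) 3 = \left(-138 + \frac{1186}{15}\right) 3 = \left(- \frac{884}{15}\right) 3 = - \frac{884}{5}$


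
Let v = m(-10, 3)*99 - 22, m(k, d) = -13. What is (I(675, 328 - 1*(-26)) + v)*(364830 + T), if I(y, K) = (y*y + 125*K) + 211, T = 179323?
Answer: 271411000881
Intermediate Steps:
v = -1309 (v = -13*99 - 22 = -1287 - 22 = -1309)
I(y, K) = 211 + y² + 125*K (I(y, K) = (y² + 125*K) + 211 = 211 + y² + 125*K)
(I(675, 328 - 1*(-26)) + v)*(364830 + T) = ((211 + 675² + 125*(328 - 1*(-26))) - 1309)*(364830 + 179323) = ((211 + 455625 + 125*(328 + 26)) - 1309)*544153 = ((211 + 455625 + 125*354) - 1309)*544153 = ((211 + 455625 + 44250) - 1309)*544153 = (500086 - 1309)*544153 = 498777*544153 = 271411000881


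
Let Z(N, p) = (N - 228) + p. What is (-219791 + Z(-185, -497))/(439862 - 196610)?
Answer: -73567/81084 ≈ -0.90729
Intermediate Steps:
Z(N, p) = -228 + N + p (Z(N, p) = (-228 + N) + p = -228 + N + p)
(-219791 + Z(-185, -497))/(439862 - 196610) = (-219791 + (-228 - 185 - 497))/(439862 - 196610) = (-219791 - 910)/243252 = -220701*1/243252 = -73567/81084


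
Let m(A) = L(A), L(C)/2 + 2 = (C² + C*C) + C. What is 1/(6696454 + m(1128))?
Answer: 1/11788242 ≈ 8.4830e-8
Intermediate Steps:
L(C) = -4 + 2*C + 4*C² (L(C) = -4 + 2*((C² + C*C) + C) = -4 + 2*((C² + C²) + C) = -4 + 2*(2*C² + C) = -4 + 2*(C + 2*C²) = -4 + (2*C + 4*C²) = -4 + 2*C + 4*C²)
m(A) = -4 + 2*A + 4*A²
1/(6696454 + m(1128)) = 1/(6696454 + (-4 + 2*1128 + 4*1128²)) = 1/(6696454 + (-4 + 2256 + 4*1272384)) = 1/(6696454 + (-4 + 2256 + 5089536)) = 1/(6696454 + 5091788) = 1/11788242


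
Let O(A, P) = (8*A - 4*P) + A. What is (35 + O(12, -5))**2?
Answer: 26569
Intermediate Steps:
O(A, P) = -4*P + 9*A (O(A, P) = (-4*P + 8*A) + A = -4*P + 9*A)
(35 + O(12, -5))**2 = (35 + (-4*(-5) + 9*12))**2 = (35 + (20 + 108))**2 = (35 + 128)**2 = 163**2 = 26569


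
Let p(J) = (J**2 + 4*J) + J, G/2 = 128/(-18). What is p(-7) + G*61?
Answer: -7682/9 ≈ -853.56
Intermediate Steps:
G = -128/9 (G = 2*(128/(-18)) = 2*(128*(-1/18)) = 2*(-64/9) = -128/9 ≈ -14.222)
p(J) = J**2 + 5*J
p(-7) + G*61 = -7*(5 - 7) - 128/9*61 = -7*(-2) - 7808/9 = 14 - 7808/9 = -7682/9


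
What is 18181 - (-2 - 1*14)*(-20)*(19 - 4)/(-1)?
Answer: 22981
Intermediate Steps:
18181 - (-2 - 1*14)*(-20)*(19 - 4)/(-1) = 18181 - (-2 - 14)*(-20)*15*(-1) = 18181 - (-16*(-20))*(-15) = 18181 - 320*(-15) = 18181 - 1*(-4800) = 18181 + 4800 = 22981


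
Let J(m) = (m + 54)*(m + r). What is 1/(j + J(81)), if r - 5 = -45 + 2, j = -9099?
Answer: -1/3294 ≈ -0.00030358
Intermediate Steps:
r = -38 (r = 5 + (-45 + 2) = 5 - 43 = -38)
J(m) = (-38 + m)*(54 + m) (J(m) = (m + 54)*(m - 38) = (54 + m)*(-38 + m) = (-38 + m)*(54 + m))
1/(j + J(81)) = 1/(-9099 + (-2052 + 81**2 + 16*81)) = 1/(-9099 + (-2052 + 6561 + 1296)) = 1/(-9099 + 5805) = 1/(-3294) = -1/3294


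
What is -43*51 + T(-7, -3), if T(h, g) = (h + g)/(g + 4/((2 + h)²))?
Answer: -155453/71 ≈ -2189.5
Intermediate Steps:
T(h, g) = (g + h)/(g + 4/(2 + h)²)
-43*51 + T(-7, -3) = -43*51 + (2 - 7)²*(-3 - 7)/(4 - 3*(2 - 7)²) = -2193 + (-5)²*(-10)/(4 - 3*(-5)²) = -2193 + 25*(-10)/(4 - 3*25) = -2193 + 25*(-10)/(4 - 75) = -2193 + 25*(-10)/(-71) = -2193 + 25*(-1/71)*(-10) = -2193 + 250/71 = -155453/71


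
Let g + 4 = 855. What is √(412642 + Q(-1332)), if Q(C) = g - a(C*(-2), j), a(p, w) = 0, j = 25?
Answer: √413493 ≈ 643.03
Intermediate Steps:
g = 851 (g = -4 + 855 = 851)
Q(C) = 851 (Q(C) = 851 - 1*0 = 851 + 0 = 851)
√(412642 + Q(-1332)) = √(412642 + 851) = √413493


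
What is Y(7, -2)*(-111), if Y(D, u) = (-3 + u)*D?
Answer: 3885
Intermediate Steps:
Y(D, u) = D*(-3 + u)
Y(7, -2)*(-111) = (7*(-3 - 2))*(-111) = (7*(-5))*(-111) = -35*(-111) = 3885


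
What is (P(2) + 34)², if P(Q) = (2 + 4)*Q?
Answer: 2116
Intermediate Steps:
P(Q) = 6*Q
(P(2) + 34)² = (6*2 + 34)² = (12 + 34)² = 46² = 2116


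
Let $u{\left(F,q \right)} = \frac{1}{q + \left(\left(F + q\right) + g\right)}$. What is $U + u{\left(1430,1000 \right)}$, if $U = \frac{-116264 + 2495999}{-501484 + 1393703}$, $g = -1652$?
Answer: $\frac{4232061049}{1586365382} \approx 2.6678$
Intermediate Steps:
$u{\left(F,q \right)} = \frac{1}{-1652 + F + 2 q}$ ($u{\left(F,q \right)} = \frac{1}{q - \left(1652 - F - q\right)} = \frac{1}{q + \left(-1652 + F + q\right)} = \frac{1}{-1652 + F + 2 q}$)
$U = \frac{2379735}{892219} \approx 2.6672$
$U + u{\left(1430,1000 \right)} = \frac{2379735}{892219} + \frac{1}{-1652 + 1430 + 2 \cdot 1000} = \frac{2379735}{892219} + \frac{1}{-1652 + 1430 + 2000} = \frac{2379735}{892219} + \frac{1}{1778} = \frac{4232061049}{1586365382}$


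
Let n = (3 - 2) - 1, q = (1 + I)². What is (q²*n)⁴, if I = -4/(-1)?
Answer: 0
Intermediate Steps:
I = 4 (I = -4*(-1) = 4)
q = 25 (q = (1 + 4)² = 5² = 25)
n = 0 (n = 1 - 1 = 0)
(q²*n)⁴ = (25²*0)⁴ = (625*0)⁴ = 0⁴ = 0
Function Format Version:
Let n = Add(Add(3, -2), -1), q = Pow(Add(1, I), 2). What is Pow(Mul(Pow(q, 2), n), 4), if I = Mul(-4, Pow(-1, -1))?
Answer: 0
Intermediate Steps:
I = 4 (I = Mul(-4, -1) = 4)
q = 25 (q = Pow(Add(1, 4), 2) = Pow(5, 2) = 25)
n = 0 (n = Add(1, -1) = 0)
Pow(Mul(Pow(q, 2), n), 4) = Pow(Mul(Pow(25, 2), 0), 4) = Pow(Mul(625, 0), 4) = Pow(0, 4) = 0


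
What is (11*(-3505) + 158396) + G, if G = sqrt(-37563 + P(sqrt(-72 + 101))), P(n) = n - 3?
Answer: 119841 + sqrt(-37566 + sqrt(29)) ≈ 1.1984e+5 + 193.81*I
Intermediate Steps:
P(n) = -3 + n
G = sqrt(-37566 + sqrt(29)) (G = sqrt(-37563 + (-3 + sqrt(-72 + 101))) = sqrt(-37563 + (-3 + sqrt(29))) = sqrt(-37566 + sqrt(29)) ≈ 193.81*I)
(11*(-3505) + 158396) + G = (11*(-3505) + 158396) + sqrt(-37566 + sqrt(29)) = (-38555 + 158396) + sqrt(-37566 + sqrt(29)) = 119841 + sqrt(-37566 + sqrt(29))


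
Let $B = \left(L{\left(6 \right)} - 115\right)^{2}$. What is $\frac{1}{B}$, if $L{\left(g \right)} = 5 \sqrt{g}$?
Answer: $\frac{1}{25 \left(23 - \sqrt{6}\right)^{2}} \approx 9.4714 \cdot 10^{-5}$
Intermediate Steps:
$B = \left(-115 + 5 \sqrt{6}\right)^{2}$ ($B = \left(5 \sqrt{6} - 115\right)^{2} = \left(-115 + 5 \sqrt{6}\right)^{2} \approx 10558.0$)
$\frac{1}{B} = \frac{1}{13375 - 1150 \sqrt{6}}$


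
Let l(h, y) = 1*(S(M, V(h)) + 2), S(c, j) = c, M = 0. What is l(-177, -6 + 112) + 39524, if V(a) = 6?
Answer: 39526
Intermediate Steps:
l(h, y) = 2 (l(h, y) = 1*(0 + 2) = 1*2 = 2)
l(-177, -6 + 112) + 39524 = 2 + 39524 = 39526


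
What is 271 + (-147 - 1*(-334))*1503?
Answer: 281332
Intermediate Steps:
271 + (-147 - 1*(-334))*1503 = 271 + (-147 + 334)*1503 = 271 + 187*1503 = 271 + 281061 = 281332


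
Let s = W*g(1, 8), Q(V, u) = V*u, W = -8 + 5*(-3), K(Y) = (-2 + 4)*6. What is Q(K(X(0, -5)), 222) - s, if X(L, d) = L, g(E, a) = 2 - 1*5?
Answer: 2595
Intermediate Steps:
g(E, a) = -3 (g(E, a) = 2 - 5 = -3)
K(Y) = 12 (K(Y) = 2*6 = 12)
W = -23 (W = -8 - 15 = -23)
s = 69 (s = -23*(-3) = 69)
Q(K(X(0, -5)), 222) - s = 12*222 - 1*69 = 2664 - 69 = 2595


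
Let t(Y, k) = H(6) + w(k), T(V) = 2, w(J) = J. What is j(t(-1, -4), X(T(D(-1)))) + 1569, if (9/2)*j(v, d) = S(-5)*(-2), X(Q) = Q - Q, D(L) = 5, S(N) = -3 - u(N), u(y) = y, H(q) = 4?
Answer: 14113/9 ≈ 1568.1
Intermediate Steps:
S(N) = -3 - N
X(Q) = 0
t(Y, k) = 4 + k
j(v, d) = -8/9 (j(v, d) = 2*((-3 - 1*(-5))*(-2))/9 = 2*((-3 + 5)*(-2))/9 = 2*(2*(-2))/9 = (2/9)*(-4) = -8/9)
j(t(-1, -4), X(T(D(-1)))) + 1569 = -8/9 + 1569 = 14113/9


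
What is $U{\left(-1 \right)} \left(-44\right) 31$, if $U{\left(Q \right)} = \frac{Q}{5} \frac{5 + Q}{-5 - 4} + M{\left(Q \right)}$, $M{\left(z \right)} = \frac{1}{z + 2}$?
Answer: $- \frac{66836}{45} \approx -1485.2$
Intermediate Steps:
$M{\left(z \right)} = \frac{1}{2 + z}$
$U{\left(Q \right)} = \frac{1}{2 + Q} + \frac{Q \left(- \frac{5}{9} - \frac{Q}{9}\right)}{5}$ ($U{\left(Q \right)} = \frac{Q}{5} \frac{5 + Q}{-5 - 4} + \frac{1}{2 + Q} = Q \frac{1}{5} \frac{5 + Q}{-9} + \frac{1}{2 + Q} = \frac{Q}{5} \left(5 + Q\right) \left(- \frac{1}{9}\right) + \frac{1}{2 + Q} = \frac{Q}{5} \left(- \frac{5}{9} - \frac{Q}{9}\right) + \frac{1}{2 + Q} = \frac{Q \left(- \frac{5}{9} - \frac{Q}{9}\right)}{5} + \frac{1}{2 + Q} = \frac{1}{2 + Q} + \frac{Q \left(- \frac{5}{9} - \frac{Q}{9}\right)}{5}$)
$U{\left(-1 \right)} \left(-44\right) 31 = \frac{45 - - \left(2 - 1\right) \left(5 - 1\right)}{45 \left(2 - 1\right)} \left(-44\right) 31 = \frac{45 - \left(-1\right) 1 \cdot 4}{45 \cdot 1} \left(-44\right) 31 = \frac{1}{45} \cdot 1 \left(45 + 4\right) \left(-44\right) 31 = \frac{1}{45} \cdot 1 \cdot 49 \left(-44\right) 31 = \frac{49}{45} \left(-44\right) 31 = \left(- \frac{2156}{45}\right) 31 = - \frac{66836}{45}$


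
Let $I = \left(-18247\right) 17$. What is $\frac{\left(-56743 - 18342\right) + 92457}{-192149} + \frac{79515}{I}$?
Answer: $- \frac{20667504763}{59604427651} \approx -0.34674$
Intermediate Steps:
$I = -310199$
$\frac{\left(-56743 - 18342\right) + 92457}{-192149} + \frac{79515}{I} = \frac{\left(-56743 - 18342\right) + 92457}{-192149} + \frac{79515}{-310199} = \left(-75085 + 92457\right) \left(- \frac{1}{192149}\right) + 79515 \left(- \frac{1}{310199}\right) = 17372 \left(- \frac{1}{192149}\right) - \frac{79515}{310199} = - \frac{17372}{192149} - \frac{79515}{310199} = - \frac{20667504763}{59604427651}$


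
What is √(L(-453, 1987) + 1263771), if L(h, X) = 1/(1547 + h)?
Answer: 5*√60501065186/1094 ≈ 1124.2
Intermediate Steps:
√(L(-453, 1987) + 1263771) = √(1/(1547 - 453) + 1263771) = √(1/1094 + 1263771) = √(1382565475/1094) = 5*√60501065186/1094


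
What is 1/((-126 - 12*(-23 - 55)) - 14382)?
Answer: -1/13572 ≈ -7.3681e-5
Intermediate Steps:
1/((-126 - 12*(-23 - 55)) - 14382) = 1/((-126 - 12*(-78)) - 14382) = 1/((-126 + 936) - 14382) = 1/(810 - 14382) = 1/(-13572) = -1/13572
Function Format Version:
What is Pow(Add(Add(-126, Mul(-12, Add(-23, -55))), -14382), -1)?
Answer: Rational(-1, 13572) ≈ -7.3681e-5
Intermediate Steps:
Pow(Add(Add(-126, Mul(-12, Add(-23, -55))), -14382), -1) = Pow(Add(Add(-126, Mul(-12, -78)), -14382), -1) = Pow(Add(Add(-126, 936), -14382), -1) = Pow(Add(810, -14382), -1) = Pow(-13572, -1) = Rational(-1, 13572)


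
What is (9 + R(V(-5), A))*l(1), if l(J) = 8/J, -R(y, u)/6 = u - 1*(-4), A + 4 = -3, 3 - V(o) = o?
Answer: 216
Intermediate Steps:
V(o) = 3 - o
A = -7 (A = -4 - 3 = -7)
R(y, u) = -24 - 6*u (R(y, u) = -6*(u - 1*(-4)) = -6*(u + 4) = -6*(4 + u) = -24 - 6*u)
(9 + R(V(-5), A))*l(1) = (9 + (-24 - 6*(-7)))*(8/1) = (9 + (-24 + 42))*(8*1) = (9 + 18)*8 = 27*8 = 216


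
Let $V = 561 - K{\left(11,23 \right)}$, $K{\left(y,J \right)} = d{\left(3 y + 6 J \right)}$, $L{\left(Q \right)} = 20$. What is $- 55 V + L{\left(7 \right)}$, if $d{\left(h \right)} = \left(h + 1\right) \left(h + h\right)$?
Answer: $3204485$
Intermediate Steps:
$d{\left(h \right)} = 2 h \left(1 + h\right)$ ($d{\left(h \right)} = \left(1 + h\right) 2 h = 2 h \left(1 + h\right)$)
$K{\left(y,J \right)} = 2 \left(3 y + 6 J\right) \left(1 + 3 y + 6 J\right)$ ($K{\left(y,J \right)} = 2 \left(3 y + 6 J\right) \left(1 + \left(3 y + 6 J\right)\right) = 2 \left(3 y + 6 J\right) \left(1 + 3 y + 6 J\right)$)
$V = -58263$ ($V = 561 - 6 \left(11 + 2 \cdot 23\right) \left(1 + 3 \cdot 11 + 6 \cdot 23\right) = 561 - 6 \left(11 + 46\right) \left(1 + 33 + 138\right) = 561 - 6 \cdot 57 \cdot 172 = 561 - 58824 = -58263$)
$- 55 V + L{\left(7 \right)} = \left(-55\right) \left(-58263\right) + 20 = 3204465 + 20 = 3204485$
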